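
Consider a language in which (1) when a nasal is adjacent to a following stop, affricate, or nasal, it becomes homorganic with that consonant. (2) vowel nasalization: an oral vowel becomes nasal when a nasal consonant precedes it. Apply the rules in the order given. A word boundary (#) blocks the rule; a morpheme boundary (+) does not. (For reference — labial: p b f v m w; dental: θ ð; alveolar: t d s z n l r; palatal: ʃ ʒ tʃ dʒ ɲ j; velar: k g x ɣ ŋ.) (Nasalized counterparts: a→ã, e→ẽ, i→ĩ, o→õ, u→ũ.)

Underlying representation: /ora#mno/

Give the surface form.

[ora#nnõ]

Rule 1: /m/ before /n/ (alveolar) → [n]
After rule 1: ora#nno
Rule 2: /o/ after nasal /n/ → [õ]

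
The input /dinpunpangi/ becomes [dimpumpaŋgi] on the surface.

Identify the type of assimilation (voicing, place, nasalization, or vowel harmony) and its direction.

/n/→[m] /n/→[m] /n/→[ŋ].
Each target copies a feature from the following segment, so the direction is regressive.

place assimilation, regressive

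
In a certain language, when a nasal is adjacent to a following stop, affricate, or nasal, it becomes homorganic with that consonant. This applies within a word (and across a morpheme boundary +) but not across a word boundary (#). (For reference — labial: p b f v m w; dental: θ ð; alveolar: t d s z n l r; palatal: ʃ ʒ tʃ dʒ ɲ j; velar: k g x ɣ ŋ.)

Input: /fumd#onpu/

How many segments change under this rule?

/m/ before /d/ (alveolar) → [n]
/n/ before /p/ (labial) → [m]
2 segments change.

2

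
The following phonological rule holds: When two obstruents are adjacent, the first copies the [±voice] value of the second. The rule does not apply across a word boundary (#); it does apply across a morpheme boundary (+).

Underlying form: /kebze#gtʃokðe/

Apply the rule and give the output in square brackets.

/g/ before /tʃ/ (voiceless) → [k]
/k/ before /ð/ (voiced) → [g]

[kebze#ktʃogðe]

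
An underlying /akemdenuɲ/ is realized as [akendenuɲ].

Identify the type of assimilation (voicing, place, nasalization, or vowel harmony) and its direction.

/m/→[n].
Each target copies a feature from the following segment, so the direction is regressive.

place assimilation, regressive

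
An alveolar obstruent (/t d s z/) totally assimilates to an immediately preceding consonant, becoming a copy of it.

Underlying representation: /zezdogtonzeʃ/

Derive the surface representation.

/d/ after /z/ → [z] (total assimilation)
/t/ after /g/ → [g] (total assimilation)
/z/ after /n/ → [n] (total assimilation)

[zezzoggonneʃ]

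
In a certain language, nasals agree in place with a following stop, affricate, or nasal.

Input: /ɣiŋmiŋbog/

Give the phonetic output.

[ɣimmimbog]

/ŋ/ before /m/ (labial) → [m]
/ŋ/ before /b/ (labial) → [m]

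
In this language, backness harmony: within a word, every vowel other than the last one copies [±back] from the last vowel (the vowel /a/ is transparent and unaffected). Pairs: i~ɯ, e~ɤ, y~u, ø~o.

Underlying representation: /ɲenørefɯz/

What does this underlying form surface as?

/e/ harmonizes with /ɯ/ ([+back]) → [ɤ]
/ø/ harmonizes with /ɯ/ ([+back]) → [o]
/e/ harmonizes with /ɯ/ ([+back]) → [ɤ]

[ɲɤnorɤfɯz]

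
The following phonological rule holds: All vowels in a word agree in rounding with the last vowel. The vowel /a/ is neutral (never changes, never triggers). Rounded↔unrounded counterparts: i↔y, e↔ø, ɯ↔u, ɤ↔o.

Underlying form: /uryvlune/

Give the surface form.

[ɯrivlɯne]

/u/ harmonizes with /e/ ([-round]) → [ɯ]
/y/ harmonizes with /e/ ([-round]) → [i]
/u/ harmonizes with /e/ ([-round]) → [ɯ]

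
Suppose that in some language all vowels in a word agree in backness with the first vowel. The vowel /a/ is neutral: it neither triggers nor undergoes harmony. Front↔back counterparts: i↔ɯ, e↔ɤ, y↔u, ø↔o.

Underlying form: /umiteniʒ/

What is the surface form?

[umɯtɤnɯʒ]

/i/ harmonizes with /u/ ([+back]) → [ɯ]
/e/ harmonizes with /u/ ([+back]) → [ɤ]
/i/ harmonizes with /u/ ([+back]) → [ɯ]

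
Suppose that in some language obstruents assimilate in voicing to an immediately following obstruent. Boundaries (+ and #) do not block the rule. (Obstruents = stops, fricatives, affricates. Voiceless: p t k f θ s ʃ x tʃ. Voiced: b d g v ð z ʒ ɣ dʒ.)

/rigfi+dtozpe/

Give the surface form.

[rikfi+ttospe]

/g/ before /f/ (voiceless) → [k]
/d/ before /t/ (voiceless) → [t]
/z/ before /p/ (voiceless) → [s]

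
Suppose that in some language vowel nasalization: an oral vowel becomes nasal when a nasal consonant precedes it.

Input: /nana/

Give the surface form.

/a/ after nasal /n/ → [ã]
/a/ after nasal /n/ → [ã]

[nãnã]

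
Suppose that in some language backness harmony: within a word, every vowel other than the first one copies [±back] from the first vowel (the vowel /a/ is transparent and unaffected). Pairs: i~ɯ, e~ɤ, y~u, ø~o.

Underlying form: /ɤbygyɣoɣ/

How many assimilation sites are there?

/y/ harmonizes with /ɤ/ ([+back]) → [u]
/y/ harmonizes with /ɤ/ ([+back]) → [u]
2 segments change.

2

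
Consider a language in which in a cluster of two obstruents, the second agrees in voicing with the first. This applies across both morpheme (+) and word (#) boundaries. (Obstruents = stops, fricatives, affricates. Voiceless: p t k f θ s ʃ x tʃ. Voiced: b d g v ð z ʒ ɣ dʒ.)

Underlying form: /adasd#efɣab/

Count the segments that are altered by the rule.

2

/d/ after /s/ (voiceless) → [t]
/ɣ/ after /f/ (voiceless) → [x]
2 segments change.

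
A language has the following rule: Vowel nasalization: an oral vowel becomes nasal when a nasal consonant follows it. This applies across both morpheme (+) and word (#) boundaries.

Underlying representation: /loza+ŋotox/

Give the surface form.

/a/ before nasal /ŋ/ → [ã]

[lozã+ŋotox]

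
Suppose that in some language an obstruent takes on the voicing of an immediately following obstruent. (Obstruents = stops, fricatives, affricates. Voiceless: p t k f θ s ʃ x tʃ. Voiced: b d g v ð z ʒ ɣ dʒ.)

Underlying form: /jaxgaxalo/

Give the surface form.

/x/ before /g/ (voiced) → [ɣ]

[jaɣgaxalo]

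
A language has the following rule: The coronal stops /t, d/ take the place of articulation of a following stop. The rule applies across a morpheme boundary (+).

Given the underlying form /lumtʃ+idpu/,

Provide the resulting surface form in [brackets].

/d/ before /p/ (labial) → [b]

[lumtʃ+ibpu]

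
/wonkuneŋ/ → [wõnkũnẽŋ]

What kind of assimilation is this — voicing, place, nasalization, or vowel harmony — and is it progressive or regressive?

nasalization, regressive

/o/→[õ] /u/→[ũ] /e/→[ẽ].
Each target copies a feature from the following segment, so the direction is regressive.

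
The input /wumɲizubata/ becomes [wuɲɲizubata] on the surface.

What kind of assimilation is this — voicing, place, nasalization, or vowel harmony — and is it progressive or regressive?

/m/→[ɲ].
Each target copies a feature from the following segment, so the direction is regressive.

place assimilation, regressive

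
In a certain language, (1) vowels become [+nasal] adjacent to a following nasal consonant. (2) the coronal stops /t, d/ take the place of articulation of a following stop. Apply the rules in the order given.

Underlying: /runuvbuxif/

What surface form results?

Rule 1: /u/ before nasal /n/ → [ũ]
After rule 1: rũnuvbuxif
Rule 2: no segment meets the rule's conditions; no change.

[rũnuvbuxif]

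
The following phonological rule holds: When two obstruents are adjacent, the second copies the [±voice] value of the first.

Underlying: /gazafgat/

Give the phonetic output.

/g/ after /f/ (voiceless) → [k]

[gazafkat]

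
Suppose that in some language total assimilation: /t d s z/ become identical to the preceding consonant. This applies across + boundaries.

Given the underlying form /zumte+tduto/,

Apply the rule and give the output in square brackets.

/t/ after /m/ → [m] (total assimilation)
/d/ after /t/ → [t] (total assimilation)

[zumme+ttuto]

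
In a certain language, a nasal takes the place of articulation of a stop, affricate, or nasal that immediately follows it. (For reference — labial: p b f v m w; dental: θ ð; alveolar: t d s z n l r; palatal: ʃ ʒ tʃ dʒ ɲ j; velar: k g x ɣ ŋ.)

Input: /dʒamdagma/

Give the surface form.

[dʒandagma]

/m/ before /d/ (alveolar) → [n]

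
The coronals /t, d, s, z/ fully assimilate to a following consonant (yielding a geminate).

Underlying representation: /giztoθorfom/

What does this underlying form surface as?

[gittoθorfom]

/z/ before /t/ → [t] (total assimilation)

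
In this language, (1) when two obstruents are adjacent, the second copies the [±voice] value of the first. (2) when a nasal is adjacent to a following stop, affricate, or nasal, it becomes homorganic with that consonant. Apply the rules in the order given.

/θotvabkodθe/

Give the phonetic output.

Rule 1: /v/ after /t/ (voiceless) → [f]
Rule 1: /k/ after /b/ (voiced) → [g]
Rule 1: /θ/ after /d/ (voiced) → [ð]
After rule 1: θotfabgodðe
Rule 2: no segment meets the rule's conditions; no change.

[θotfabgodðe]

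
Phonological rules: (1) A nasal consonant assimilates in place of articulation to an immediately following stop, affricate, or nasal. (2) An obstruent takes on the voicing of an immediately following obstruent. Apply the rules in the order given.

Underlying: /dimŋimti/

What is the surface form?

[diŋŋinti]

Rule 1: /m/ before /ŋ/ (velar) → [ŋ]
Rule 1: /m/ before /t/ (alveolar) → [n]
After rule 1: diŋŋinti
Rule 2: no segment meets the rule's conditions; no change.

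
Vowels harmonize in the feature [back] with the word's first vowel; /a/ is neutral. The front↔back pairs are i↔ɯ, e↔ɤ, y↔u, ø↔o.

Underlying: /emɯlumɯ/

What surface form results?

/ɯ/ harmonizes with /e/ ([-back]) → [i]
/u/ harmonizes with /e/ ([-back]) → [y]
/ɯ/ harmonizes with /e/ ([-back]) → [i]

[emilymi]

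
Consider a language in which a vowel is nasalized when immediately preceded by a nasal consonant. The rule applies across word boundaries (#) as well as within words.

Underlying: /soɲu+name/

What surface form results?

/u/ after nasal /ɲ/ → [ũ]
/a/ after nasal /n/ → [ã]
/e/ after nasal /m/ → [ẽ]

[soɲũ+nãmẽ]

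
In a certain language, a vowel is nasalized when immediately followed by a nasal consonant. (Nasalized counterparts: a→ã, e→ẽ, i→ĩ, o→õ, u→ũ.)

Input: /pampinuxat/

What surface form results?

[pãmpĩnuxat]

/a/ before nasal /m/ → [ã]
/i/ before nasal /n/ → [ĩ]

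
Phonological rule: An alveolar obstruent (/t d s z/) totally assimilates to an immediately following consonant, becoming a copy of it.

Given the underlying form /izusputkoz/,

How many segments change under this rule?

/s/ before /p/ → [p] (total assimilation)
/t/ before /k/ → [k] (total assimilation)
2 segments change.

2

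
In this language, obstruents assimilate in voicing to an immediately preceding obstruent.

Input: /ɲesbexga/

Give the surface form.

[ɲespexka]

/b/ after /s/ (voiceless) → [p]
/g/ after /x/ (voiceless) → [k]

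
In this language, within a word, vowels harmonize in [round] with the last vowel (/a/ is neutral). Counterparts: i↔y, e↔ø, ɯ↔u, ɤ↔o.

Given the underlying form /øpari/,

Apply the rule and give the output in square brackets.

[epari]

/ø/ harmonizes with /i/ ([-round]) → [e]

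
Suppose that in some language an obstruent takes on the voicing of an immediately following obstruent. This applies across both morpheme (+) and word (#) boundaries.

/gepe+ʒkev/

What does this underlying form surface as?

/ʒ/ before /k/ (voiceless) → [ʃ]

[gepe+ʃkev]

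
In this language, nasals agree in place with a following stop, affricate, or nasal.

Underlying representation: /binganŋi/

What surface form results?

/n/ before /g/ (velar) → [ŋ]
/n/ before /ŋ/ (velar) → [ŋ]

[biŋgaŋŋi]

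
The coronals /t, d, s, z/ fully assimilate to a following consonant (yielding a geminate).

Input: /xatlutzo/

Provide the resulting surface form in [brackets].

[xalluzzo]

/t/ before /l/ → [l] (total assimilation)
/t/ before /z/ → [z] (total assimilation)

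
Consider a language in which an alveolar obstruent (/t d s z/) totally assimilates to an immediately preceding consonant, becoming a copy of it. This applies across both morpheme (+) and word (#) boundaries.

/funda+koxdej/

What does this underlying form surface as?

/d/ after /n/ → [n] (total assimilation)
/d/ after /x/ → [x] (total assimilation)

[funna+koxxej]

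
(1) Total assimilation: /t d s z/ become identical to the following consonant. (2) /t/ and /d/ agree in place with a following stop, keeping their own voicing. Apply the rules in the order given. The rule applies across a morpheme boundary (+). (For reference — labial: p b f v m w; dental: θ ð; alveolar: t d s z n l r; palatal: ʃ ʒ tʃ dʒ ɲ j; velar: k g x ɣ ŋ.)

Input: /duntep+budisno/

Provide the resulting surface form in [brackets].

[duntep+budinno]

Rule 1: /s/ before /n/ → [n] (total assimilation)
After rule 1: duntep+budinno
Rule 2: no segment meets the rule's conditions; no change.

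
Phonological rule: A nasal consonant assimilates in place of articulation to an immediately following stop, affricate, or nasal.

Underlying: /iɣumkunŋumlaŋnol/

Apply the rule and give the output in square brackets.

/m/ before /k/ (velar) → [ŋ]
/n/ before /ŋ/ (velar) → [ŋ]
/ŋ/ before /n/ (alveolar) → [n]

[iɣuŋkuŋŋumlannol]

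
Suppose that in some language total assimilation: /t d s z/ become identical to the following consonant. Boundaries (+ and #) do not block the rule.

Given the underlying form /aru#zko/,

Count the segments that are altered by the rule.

/z/ before /k/ → [k] (total assimilation)
1 segment changes.

1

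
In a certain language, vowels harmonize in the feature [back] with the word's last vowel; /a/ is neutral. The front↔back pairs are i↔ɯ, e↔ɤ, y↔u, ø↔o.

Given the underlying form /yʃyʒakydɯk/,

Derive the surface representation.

/y/ harmonizes with /ɯ/ ([+back]) → [u]
/y/ harmonizes with /ɯ/ ([+back]) → [u]
/y/ harmonizes with /ɯ/ ([+back]) → [u]

[uʃuʒakudɯk]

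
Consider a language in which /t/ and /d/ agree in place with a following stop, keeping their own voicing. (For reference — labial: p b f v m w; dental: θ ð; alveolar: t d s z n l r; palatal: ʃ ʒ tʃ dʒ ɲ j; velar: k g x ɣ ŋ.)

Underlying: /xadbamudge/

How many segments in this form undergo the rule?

/d/ before /b/ (labial) → [b]
/d/ before /g/ (velar) → [g]
2 segments change.

2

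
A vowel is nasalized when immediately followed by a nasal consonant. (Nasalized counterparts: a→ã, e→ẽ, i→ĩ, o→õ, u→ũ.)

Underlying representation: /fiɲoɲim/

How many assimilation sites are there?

/i/ before nasal /ɲ/ → [ĩ]
/o/ before nasal /ɲ/ → [õ]
/i/ before nasal /m/ → [ĩ]
3 segments change.

3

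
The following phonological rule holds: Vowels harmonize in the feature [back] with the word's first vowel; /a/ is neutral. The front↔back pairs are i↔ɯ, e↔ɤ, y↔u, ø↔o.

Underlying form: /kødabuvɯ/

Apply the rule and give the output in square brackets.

/u/ harmonizes with /ø/ ([-back]) → [y]
/ɯ/ harmonizes with /ø/ ([-back]) → [i]

[kødabyvi]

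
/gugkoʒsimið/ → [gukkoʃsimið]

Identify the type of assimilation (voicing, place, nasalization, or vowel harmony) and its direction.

/g/→[k] /ʒ/→[ʃ].
Each target copies a feature from the following segment, so the direction is regressive.

voicing assimilation, regressive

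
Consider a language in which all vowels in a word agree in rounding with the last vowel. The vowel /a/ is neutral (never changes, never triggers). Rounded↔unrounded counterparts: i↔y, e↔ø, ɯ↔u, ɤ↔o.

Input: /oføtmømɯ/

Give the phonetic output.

[ɤfetmemɯ]

/o/ harmonizes with /ɯ/ ([-round]) → [ɤ]
/ø/ harmonizes with /ɯ/ ([-round]) → [e]
/ø/ harmonizes with /ɯ/ ([-round]) → [e]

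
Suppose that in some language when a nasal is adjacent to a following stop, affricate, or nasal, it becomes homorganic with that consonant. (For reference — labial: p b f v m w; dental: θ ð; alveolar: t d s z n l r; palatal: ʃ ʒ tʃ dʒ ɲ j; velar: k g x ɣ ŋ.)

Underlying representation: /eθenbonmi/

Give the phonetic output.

/n/ before /b/ (labial) → [m]
/n/ before /m/ (labial) → [m]

[eθembommi]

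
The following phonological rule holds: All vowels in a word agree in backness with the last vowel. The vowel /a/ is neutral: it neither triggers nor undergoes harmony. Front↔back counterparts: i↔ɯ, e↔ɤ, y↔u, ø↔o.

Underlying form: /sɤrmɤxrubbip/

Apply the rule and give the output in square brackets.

/ɤ/ harmonizes with /i/ ([-back]) → [e]
/ɤ/ harmonizes with /i/ ([-back]) → [e]
/u/ harmonizes with /i/ ([-back]) → [y]

[sermexrybbip]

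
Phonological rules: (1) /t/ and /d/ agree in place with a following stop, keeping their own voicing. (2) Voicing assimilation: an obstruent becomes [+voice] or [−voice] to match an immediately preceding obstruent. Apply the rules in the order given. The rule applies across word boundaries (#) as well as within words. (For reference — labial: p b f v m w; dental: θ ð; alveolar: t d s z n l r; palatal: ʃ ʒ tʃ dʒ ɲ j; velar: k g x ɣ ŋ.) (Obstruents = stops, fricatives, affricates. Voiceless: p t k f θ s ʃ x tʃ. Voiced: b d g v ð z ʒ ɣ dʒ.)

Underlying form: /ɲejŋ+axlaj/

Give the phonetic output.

Rule 1: no segment meets the rule's conditions; no change.
After rule 1: ɲejŋ+axlaj
Rule 2: no segment meets the rule's conditions; no change.

[ɲejŋ+axlaj]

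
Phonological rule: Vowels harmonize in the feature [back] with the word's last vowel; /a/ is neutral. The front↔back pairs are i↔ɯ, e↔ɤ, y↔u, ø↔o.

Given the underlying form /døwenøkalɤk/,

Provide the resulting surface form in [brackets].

/ø/ harmonizes with /ɤ/ ([+back]) → [o]
/e/ harmonizes with /ɤ/ ([+back]) → [ɤ]
/ø/ harmonizes with /ɤ/ ([+back]) → [o]

[dowɤnokalɤk]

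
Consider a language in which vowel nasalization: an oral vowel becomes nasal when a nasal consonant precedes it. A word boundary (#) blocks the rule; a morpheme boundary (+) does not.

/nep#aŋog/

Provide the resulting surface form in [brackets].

[nẽp#aŋõg]

/e/ after nasal /n/ → [ẽ]
/o/ after nasal /ŋ/ → [õ]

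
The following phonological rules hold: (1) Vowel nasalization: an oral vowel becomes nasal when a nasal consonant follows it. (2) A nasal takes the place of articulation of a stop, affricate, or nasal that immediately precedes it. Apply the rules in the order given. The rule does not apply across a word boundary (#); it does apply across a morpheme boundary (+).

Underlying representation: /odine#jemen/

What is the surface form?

[odĩne#jẽmẽn]

Rule 1: /i/ before nasal /n/ → [ĩ]
Rule 1: /e/ before nasal /m/ → [ẽ]
Rule 1: /e/ before nasal /n/ → [ẽ]
After rule 1: odĩne#jẽmẽn
Rule 2: no segment meets the rule's conditions; no change.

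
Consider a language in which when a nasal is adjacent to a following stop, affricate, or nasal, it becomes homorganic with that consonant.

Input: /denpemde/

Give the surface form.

[dempende]

/n/ before /p/ (labial) → [m]
/m/ before /d/ (alveolar) → [n]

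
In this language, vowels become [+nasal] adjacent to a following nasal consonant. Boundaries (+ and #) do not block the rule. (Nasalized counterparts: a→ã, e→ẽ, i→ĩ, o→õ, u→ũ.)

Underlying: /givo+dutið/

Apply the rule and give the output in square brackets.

no segment meets the rule's conditions; no change.

[givo+dutið]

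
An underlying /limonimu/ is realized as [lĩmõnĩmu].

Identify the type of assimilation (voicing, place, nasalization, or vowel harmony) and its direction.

nasalization, regressive

/i/→[ĩ] /o/→[õ] /i/→[ĩ].
Each target copies a feature from the following segment, so the direction is regressive.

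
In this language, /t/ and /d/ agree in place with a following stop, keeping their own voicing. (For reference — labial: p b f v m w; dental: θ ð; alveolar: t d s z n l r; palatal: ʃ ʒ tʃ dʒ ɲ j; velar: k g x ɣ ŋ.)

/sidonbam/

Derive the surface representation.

[sidonbam]

no segment meets the rule's conditions; no change.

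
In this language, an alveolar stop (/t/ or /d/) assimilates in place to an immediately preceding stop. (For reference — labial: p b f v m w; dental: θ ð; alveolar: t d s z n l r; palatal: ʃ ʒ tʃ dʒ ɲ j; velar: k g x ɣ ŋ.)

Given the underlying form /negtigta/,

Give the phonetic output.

/t/ after /g/ (velar) → [k]
/t/ after /g/ (velar) → [k]

[negkigka]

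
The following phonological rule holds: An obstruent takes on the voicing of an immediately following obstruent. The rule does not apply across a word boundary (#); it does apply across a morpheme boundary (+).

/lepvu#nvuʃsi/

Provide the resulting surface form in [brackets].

/p/ before /v/ (voiced) → [b]

[lebvu#nvuʃsi]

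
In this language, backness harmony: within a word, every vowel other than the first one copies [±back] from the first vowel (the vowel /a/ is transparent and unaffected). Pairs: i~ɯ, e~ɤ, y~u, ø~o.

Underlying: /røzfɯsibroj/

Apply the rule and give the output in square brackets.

[røzfisibrøj]

/ɯ/ harmonizes with /ø/ ([-back]) → [i]
/o/ harmonizes with /ø/ ([-back]) → [ø]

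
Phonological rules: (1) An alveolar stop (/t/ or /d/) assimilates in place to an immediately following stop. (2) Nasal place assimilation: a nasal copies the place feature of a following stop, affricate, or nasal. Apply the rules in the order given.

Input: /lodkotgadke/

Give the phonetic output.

Rule 1: /d/ before /k/ (velar) → [g]
Rule 1: /t/ before /g/ (velar) → [k]
Rule 1: /d/ before /k/ (velar) → [g]
After rule 1: logkokgagke
Rule 2: no segment meets the rule's conditions; no change.

[logkokgagke]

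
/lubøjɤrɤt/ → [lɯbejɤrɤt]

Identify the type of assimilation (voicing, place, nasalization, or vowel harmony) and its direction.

/u/→[ɯ] /ø/→[e].
Vowels agree with the last vowel, so the harmony is regressive.

vowel harmony, regressive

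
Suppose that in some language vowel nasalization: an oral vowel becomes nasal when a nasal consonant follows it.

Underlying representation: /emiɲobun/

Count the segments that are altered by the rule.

/e/ before nasal /m/ → [ẽ]
/i/ before nasal /ɲ/ → [ĩ]
/u/ before nasal /n/ → [ũ]
3 segments change.

3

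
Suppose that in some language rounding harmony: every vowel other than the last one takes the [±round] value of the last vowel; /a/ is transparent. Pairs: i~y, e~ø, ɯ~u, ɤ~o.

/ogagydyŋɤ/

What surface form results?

/o/ harmonizes with /ɤ/ ([-round]) → [ɤ]
/y/ harmonizes with /ɤ/ ([-round]) → [i]
/y/ harmonizes with /ɤ/ ([-round]) → [i]

[ɤgagidiŋɤ]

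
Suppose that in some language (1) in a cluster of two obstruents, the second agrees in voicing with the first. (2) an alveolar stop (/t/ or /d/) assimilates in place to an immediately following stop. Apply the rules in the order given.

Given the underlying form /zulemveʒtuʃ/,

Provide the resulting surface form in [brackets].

Rule 1: /t/ after /ʒ/ (voiced) → [d]
After rule 1: zulemveʒduʃ
Rule 2: no segment meets the rule's conditions; no change.

[zulemveʒduʃ]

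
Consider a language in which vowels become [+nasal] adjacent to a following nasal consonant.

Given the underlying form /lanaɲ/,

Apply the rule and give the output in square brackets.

/a/ before nasal /n/ → [ã]
/a/ before nasal /ɲ/ → [ã]

[lãnãɲ]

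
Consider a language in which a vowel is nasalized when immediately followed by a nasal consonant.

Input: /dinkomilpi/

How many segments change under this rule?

/i/ before nasal /n/ → [ĩ]
/o/ before nasal /m/ → [õ]
2 segments change.

2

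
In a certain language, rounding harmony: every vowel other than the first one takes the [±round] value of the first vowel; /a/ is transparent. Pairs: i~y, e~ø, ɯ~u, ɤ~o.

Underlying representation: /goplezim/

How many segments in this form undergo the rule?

2

/e/ harmonizes with /o/ ([+round]) → [ø]
/i/ harmonizes with /o/ ([+round]) → [y]
2 segments change.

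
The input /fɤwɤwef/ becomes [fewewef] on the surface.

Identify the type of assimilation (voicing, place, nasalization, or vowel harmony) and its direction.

vowel harmony, regressive

/ɤ/→[e] /ɤ/→[e].
Vowels agree with the last vowel, so the harmony is regressive.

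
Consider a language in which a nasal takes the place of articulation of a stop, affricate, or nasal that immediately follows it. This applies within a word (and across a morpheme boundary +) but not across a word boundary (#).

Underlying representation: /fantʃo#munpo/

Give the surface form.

[faɲtʃo#mumpo]

/n/ before /tʃ/ (palatal) → [ɲ]
/n/ before /p/ (labial) → [m]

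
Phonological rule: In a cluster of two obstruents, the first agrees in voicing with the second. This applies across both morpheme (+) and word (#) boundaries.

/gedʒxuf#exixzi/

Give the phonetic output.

[getʃxuf#exiɣzi]

/dʒ/ before /x/ (voiceless) → [tʃ]
/x/ before /z/ (voiced) → [ɣ]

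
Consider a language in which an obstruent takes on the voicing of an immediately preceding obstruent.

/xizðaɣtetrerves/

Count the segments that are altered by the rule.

/t/ after /ɣ/ (voiced) → [d]
1 segment changes.

1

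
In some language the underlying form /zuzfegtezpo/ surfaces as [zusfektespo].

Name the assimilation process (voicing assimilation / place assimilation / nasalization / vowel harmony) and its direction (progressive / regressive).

/z/→[s] /g/→[k] /z/→[s].
Each target copies a feature from the following segment, so the direction is regressive.

voicing assimilation, regressive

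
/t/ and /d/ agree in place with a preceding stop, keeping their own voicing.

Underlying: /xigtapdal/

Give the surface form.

[xigkapbal]

/t/ after /g/ (velar) → [k]
/d/ after /p/ (labial) → [b]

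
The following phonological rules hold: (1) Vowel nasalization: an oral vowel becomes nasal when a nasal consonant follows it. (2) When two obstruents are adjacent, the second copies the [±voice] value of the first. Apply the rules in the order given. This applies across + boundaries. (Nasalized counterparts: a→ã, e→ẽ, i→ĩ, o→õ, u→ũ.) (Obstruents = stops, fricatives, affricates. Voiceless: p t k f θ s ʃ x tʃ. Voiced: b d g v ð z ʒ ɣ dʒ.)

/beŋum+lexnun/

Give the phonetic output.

[bẽŋũm+lexnũn]

Rule 1: /e/ before nasal /ŋ/ → [ẽ]
Rule 1: /u/ before nasal /m/ → [ũ]
Rule 1: /u/ before nasal /n/ → [ũ]
After rule 1: bẽŋũm+lexnũn
Rule 2: no segment meets the rule's conditions; no change.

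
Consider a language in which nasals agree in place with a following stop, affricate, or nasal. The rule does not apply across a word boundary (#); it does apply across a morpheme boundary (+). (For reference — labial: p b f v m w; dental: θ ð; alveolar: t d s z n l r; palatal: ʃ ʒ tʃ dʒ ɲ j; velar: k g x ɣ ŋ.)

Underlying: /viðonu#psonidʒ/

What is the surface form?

[viðonu#psonidʒ]

no segment meets the rule's conditions; no change.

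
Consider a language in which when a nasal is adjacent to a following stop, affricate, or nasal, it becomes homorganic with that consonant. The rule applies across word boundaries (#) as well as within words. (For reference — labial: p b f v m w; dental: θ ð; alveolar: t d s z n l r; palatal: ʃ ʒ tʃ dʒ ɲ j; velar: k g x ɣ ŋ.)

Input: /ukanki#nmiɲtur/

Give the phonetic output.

[ukaŋki#mmintur]

/n/ before /k/ (velar) → [ŋ]
/n/ before /m/ (labial) → [m]
/ɲ/ before /t/ (alveolar) → [n]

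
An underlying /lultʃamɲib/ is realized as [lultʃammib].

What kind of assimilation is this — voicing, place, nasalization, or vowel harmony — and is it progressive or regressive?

/ɲ/→[m].
Each target copies a feature from the preceding segment, so the direction is progressive.

place assimilation, progressive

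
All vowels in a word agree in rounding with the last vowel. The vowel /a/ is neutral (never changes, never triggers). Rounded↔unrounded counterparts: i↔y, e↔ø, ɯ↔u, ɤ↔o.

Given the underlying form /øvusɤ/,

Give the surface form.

[evɯsɤ]

/ø/ harmonizes with /ɤ/ ([-round]) → [e]
/u/ harmonizes with /ɤ/ ([-round]) → [ɯ]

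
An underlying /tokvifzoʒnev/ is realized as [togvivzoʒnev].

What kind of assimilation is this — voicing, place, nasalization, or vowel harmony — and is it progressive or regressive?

/k/→[g] /f/→[v].
Each target copies a feature from the following segment, so the direction is regressive.

voicing assimilation, regressive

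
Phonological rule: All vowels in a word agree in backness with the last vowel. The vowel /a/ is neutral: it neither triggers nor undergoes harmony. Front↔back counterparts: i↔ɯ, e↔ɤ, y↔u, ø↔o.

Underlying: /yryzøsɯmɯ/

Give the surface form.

[uruzosɯmɯ]

/y/ harmonizes with /ɯ/ ([+back]) → [u]
/y/ harmonizes with /ɯ/ ([+back]) → [u]
/ø/ harmonizes with /ɯ/ ([+back]) → [o]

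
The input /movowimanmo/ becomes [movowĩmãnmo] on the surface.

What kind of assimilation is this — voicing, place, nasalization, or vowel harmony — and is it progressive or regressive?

/i/→[ĩ] /a/→[ã].
Each target copies a feature from the following segment, so the direction is regressive.

nasalization, regressive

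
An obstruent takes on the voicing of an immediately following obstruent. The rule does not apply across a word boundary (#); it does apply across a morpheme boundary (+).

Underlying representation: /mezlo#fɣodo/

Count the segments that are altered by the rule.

1

/f/ before /ɣ/ (voiced) → [v]
1 segment changes.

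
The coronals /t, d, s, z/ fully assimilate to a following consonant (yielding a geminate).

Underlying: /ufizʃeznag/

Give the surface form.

[ufiʃʃennag]

/z/ before /ʃ/ → [ʃ] (total assimilation)
/z/ before /n/ → [n] (total assimilation)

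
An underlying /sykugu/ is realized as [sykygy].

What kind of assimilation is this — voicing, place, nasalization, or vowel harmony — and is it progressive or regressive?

/u/→[y] /u/→[y].
Vowels agree with the first vowel, so the harmony is progressive.

vowel harmony, progressive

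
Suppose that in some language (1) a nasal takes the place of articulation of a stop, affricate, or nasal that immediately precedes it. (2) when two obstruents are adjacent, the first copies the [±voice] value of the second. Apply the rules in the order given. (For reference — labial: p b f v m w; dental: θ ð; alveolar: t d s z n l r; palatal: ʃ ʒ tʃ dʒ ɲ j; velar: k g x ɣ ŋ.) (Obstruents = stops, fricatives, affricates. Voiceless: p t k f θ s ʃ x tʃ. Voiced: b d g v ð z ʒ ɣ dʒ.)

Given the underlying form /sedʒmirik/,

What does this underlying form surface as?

Rule 1: /m/ after /dʒ/ (palatal) → [ɲ]
After rule 1: sedʒɲirik
Rule 2: no segment meets the rule's conditions; no change.

[sedʒɲirik]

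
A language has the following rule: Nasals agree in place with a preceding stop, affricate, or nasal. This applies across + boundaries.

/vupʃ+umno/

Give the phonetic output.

[vupʃ+ummo]

/n/ after /m/ (labial) → [m]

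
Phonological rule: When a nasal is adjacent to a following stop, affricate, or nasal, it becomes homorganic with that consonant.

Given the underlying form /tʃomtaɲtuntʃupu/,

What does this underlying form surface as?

[tʃontantuɲtʃupu]

/m/ before /t/ (alveolar) → [n]
/ɲ/ before /t/ (alveolar) → [n]
/n/ before /tʃ/ (palatal) → [ɲ]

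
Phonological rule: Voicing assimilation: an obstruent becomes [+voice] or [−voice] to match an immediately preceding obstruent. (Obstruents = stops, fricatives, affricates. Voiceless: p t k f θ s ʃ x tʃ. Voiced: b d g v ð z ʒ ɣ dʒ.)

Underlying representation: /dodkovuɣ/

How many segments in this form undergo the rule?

1

/k/ after /d/ (voiced) → [g]
1 segment changes.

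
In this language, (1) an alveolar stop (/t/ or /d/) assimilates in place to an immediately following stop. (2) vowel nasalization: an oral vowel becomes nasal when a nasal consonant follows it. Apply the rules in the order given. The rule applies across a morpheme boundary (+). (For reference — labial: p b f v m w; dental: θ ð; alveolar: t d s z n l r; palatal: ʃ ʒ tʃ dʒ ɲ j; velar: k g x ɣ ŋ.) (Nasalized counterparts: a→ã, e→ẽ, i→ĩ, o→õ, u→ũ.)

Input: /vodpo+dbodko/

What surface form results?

[vobpo+bbogko]

Rule 1: /d/ before /p/ (labial) → [b]
Rule 1: /d/ before /b/ (labial) → [b]
Rule 1: /d/ before /k/ (velar) → [g]
After rule 1: vobpo+bbogko
Rule 2: no segment meets the rule's conditions; no change.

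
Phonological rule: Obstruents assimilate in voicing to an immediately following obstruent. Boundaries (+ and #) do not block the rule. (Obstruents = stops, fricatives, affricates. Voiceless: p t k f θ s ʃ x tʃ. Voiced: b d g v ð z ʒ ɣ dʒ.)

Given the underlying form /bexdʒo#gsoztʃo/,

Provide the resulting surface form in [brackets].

/x/ before /dʒ/ (voiced) → [ɣ]
/g/ before /s/ (voiceless) → [k]
/z/ before /tʃ/ (voiceless) → [s]

[beɣdʒo#ksostʃo]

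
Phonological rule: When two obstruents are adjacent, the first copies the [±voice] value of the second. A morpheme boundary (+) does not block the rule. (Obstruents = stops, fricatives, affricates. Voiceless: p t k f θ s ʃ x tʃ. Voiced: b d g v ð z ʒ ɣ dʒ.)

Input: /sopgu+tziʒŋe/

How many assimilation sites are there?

/p/ before /g/ (voiced) → [b]
/t/ before /z/ (voiced) → [d]
2 segments change.

2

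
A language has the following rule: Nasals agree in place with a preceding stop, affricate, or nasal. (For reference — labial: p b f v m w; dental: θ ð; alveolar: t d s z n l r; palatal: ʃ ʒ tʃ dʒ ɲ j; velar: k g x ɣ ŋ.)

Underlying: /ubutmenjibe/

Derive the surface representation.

[ubutnenjibe]

/m/ after /t/ (alveolar) → [n]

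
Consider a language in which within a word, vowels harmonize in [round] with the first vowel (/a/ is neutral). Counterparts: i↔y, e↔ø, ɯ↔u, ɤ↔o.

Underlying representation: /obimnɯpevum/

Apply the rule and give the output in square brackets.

/i/ harmonizes with /o/ ([+round]) → [y]
/ɯ/ harmonizes with /o/ ([+round]) → [u]
/e/ harmonizes with /o/ ([+round]) → [ø]

[obymnupøvum]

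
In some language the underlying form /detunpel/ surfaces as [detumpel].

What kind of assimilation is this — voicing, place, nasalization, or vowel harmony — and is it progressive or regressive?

/n/→[m].
Each target copies a feature from the following segment, so the direction is regressive.

place assimilation, regressive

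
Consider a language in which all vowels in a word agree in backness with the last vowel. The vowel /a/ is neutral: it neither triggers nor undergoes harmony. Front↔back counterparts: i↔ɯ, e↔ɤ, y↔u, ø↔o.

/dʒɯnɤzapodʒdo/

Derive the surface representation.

[dʒɯnɤzapodʒdo]

no segment meets the rule's conditions; no change.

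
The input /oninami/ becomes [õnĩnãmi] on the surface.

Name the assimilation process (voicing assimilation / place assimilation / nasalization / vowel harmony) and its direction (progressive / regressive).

nasalization, regressive

/o/→[õ] /i/→[ĩ] /a/→[ã].
Each target copies a feature from the following segment, so the direction is regressive.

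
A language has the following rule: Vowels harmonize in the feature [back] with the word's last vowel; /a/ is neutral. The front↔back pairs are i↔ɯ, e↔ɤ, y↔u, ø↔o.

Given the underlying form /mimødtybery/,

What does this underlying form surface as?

[mimødtybery]

no segment meets the rule's conditions; no change.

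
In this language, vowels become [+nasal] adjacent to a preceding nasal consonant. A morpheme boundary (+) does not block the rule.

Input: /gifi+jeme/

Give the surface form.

[gifi+jemẽ]

/e/ after nasal /m/ → [ẽ]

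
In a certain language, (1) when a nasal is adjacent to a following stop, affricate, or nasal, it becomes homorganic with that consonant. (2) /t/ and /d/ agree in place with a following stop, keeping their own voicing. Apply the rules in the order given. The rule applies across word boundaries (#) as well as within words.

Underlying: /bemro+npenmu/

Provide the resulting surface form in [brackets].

Rule 1: /n/ before /p/ (labial) → [m]
Rule 1: /n/ before /m/ (labial) → [m]
After rule 1: bemro+mpemmu
Rule 2: no segment meets the rule's conditions; no change.

[bemro+mpemmu]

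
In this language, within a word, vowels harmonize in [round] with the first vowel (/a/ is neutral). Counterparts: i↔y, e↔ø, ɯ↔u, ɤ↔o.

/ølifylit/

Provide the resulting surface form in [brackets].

[ølyfylyt]

/i/ harmonizes with /ø/ ([+round]) → [y]
/i/ harmonizes with /ø/ ([+round]) → [y]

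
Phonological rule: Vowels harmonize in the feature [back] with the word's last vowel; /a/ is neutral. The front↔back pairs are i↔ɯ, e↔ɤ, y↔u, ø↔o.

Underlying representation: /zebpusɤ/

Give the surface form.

/e/ harmonizes with /ɤ/ ([+back]) → [ɤ]

[zɤbpusɤ]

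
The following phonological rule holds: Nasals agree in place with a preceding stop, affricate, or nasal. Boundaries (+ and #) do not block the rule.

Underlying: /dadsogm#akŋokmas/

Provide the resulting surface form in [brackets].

/m/ after /g/ (velar) → [ŋ]
/m/ after /k/ (velar) → [ŋ]

[dadsogŋ#akŋokŋas]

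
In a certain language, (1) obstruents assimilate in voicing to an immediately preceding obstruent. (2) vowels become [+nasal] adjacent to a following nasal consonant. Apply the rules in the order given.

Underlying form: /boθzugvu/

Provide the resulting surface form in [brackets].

Rule 1: /z/ after /θ/ (voiceless) → [s]
After rule 1: boθsugvu
Rule 2: no segment meets the rule's conditions; no change.

[boθsugvu]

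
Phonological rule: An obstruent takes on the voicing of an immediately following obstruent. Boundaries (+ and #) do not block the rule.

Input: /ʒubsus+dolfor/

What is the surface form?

[ʒupsuz+dolfor]

/b/ before /s/ (voiceless) → [p]
/s/ before /d/ (voiced) → [z]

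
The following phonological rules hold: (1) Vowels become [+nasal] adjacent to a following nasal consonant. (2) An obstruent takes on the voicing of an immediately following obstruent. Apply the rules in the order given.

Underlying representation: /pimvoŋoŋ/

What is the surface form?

[pĩmvõŋõŋ]

Rule 1: /i/ before nasal /m/ → [ĩ]
Rule 1: /o/ before nasal /ŋ/ → [õ]
Rule 1: /o/ before nasal /ŋ/ → [õ]
After rule 1: pĩmvõŋõŋ
Rule 2: no segment meets the rule's conditions; no change.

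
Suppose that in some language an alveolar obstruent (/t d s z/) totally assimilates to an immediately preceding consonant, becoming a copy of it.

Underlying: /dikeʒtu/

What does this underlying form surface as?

[dikeʒʒu]

/t/ after /ʒ/ → [ʒ] (total assimilation)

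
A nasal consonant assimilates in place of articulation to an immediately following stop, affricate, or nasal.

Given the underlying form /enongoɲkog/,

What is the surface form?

[enoŋgoŋkog]

/n/ before /g/ (velar) → [ŋ]
/ɲ/ before /k/ (velar) → [ŋ]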